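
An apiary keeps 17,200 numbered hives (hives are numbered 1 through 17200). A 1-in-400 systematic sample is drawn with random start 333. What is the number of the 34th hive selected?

k = 400
34th selection = r + (34−1)·k = 333 + 33×400 = 333 + 13200 = 13533

13533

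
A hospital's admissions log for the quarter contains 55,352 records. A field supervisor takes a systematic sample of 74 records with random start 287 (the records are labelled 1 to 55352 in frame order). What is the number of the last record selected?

54891

k = 55352/74 = 748
74th selection = r + (74−1)·k = 287 + 73×748 = 287 + 54604 = 54891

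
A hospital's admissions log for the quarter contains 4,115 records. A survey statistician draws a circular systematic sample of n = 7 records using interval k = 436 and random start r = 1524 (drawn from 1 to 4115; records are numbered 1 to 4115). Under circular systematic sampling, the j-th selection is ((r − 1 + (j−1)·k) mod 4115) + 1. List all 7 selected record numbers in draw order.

1524, 1960, 2396, 2832, 3268, 3704, 25

Selection 1: 1524
Selection 2: 1524 + 436 = 1960
Selection 3: 1960 + 436 = 2396
Selection 4: 2396 + 436 = 2832
Selection 5: 2832 + 436 = 3268
Selection 6: 3268 + 436 = 3704
Selection 7: 3704 + 436 = 4140 → 4140 − 4115 = 25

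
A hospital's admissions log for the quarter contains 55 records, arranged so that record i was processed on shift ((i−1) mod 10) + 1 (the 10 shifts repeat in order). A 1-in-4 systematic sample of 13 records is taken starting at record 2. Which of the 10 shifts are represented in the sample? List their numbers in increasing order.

Consecutive selections differ by k = 4, so their shift numbers differ by 4 mod 10 = 4.
gcd(4, 10) = 2, so the sample visits 10/2 = 5 distinct residues mod 10.
Start 2 is shift 2; the shifts hit are 2, 4, 6, 8, 10.

2, 4, 6, 8, 10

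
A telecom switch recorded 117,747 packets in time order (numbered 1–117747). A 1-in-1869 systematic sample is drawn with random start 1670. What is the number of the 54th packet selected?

100727

k = 1869
54th selection = r + (54−1)·k = 1670 + 53×1869 = 1670 + 99057 = 100727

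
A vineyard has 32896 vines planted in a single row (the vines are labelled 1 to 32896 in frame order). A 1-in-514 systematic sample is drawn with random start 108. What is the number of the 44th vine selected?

k = 514
44th selection = r + (44−1)·k = 108 + 43×514 = 108 + 22102 = 22210

22210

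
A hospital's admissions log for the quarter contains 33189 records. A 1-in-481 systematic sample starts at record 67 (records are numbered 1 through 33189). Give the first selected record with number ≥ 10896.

11130

k = 481
Steps past start: ⌈(10896 − 67)/481⌉ = ⌈10829/481⌉ = 23
Selected record: 67 + 23×481 = 11130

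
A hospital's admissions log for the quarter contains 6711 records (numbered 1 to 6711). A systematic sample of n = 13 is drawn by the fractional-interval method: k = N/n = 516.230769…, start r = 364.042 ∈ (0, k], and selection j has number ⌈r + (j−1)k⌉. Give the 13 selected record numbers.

j=1: r + 0k = 364.042 → ⌈·⌉ = 365
j=2: r + 1k = 880.272769… → ⌈·⌉ = 881
j=3: r + 2k = 1396.503538… → ⌈·⌉ = 1397
j=4: r + 3k = 1912.734307… → ⌈·⌉ = 1913
j=5: r + 4k = 2428.965076… → ⌈·⌉ = 2429
j=6: r + 5k = 2945.195846… → ⌈·⌉ = 2946
j=7: r + 6k = 3461.426615… → ⌈·⌉ = 3462
j=8: r + 7k = 3977.657384… → ⌈·⌉ = 3978
j=9: r + 8k = 4493.888153… → ⌈·⌉ = 4494
j=10: r + 9k = 5010.118923… → ⌈·⌉ = 5011
j=11: r + 10k = 5526.349692… → ⌈·⌉ = 5527
j=12: r + 11k = 6042.580461… → ⌈·⌉ = 6043
j=13: r + 12k = 6558.811230… → ⌈·⌉ = 6559

365, 881, 1397, 1913, 2429, 2946, 3462, 3978, 4494, 5011, 5527, 6043, 6559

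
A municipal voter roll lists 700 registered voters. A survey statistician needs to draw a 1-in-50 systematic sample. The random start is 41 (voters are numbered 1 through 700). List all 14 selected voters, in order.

41, 91, 141, 191, 241, 291, 341, 391, 441, 491, 541, 591, 641, 691

voter 1: 41
voter 2: 41 + 50 = 91
voter 3: 91 + 50 = 141
voter 4: 141 + 50 = 191
voter 5: 191 + 50 = 241
voter 6: 241 + 50 = 291
voter 7: 291 + 50 = 341
voter 8: 341 + 50 = 391
voter 9: 391 + 50 = 441
voter 10: 441 + 50 = 491
voter 11: 491 + 50 = 541
voter 12: 541 + 50 = 591
voter 13: 591 + 50 = 641
voter 14: 641 + 50 = 691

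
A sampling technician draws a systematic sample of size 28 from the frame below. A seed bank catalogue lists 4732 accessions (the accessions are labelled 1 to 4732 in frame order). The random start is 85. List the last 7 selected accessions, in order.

k = N/n = 4732/28 = 169
22nd selection = 85 + 21×169 = 3634
23rd: 3634 + 169 = 3803
24th: 3803 + 169 = 3972
25th: 3972 + 169 = 4141
26th: 4141 + 169 = 4310
27th: 4310 + 169 = 4479
28th: 4479 + 169 = 4648

3634, 3803, 3972, 4141, 4310, 4479, 4648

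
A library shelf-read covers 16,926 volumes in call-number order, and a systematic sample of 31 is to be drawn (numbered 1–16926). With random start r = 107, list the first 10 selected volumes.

k = N/n = 16926/31 = 546
volume 1: 107
volume 2: 107 + 546 = 653
volume 3: 653 + 546 = 1199
volume 4: 1199 + 546 = 1745
volume 5: 1745 + 546 = 2291
volume 6: 2291 + 546 = 2837
volume 7: 2837 + 546 = 3383
volume 8: 3383 + 546 = 3929
volume 9: 3929 + 546 = 4475
volume 10: 4475 + 546 = 5021

107, 653, 1199, 1745, 2291, 2837, 3383, 3929, 4475, 5021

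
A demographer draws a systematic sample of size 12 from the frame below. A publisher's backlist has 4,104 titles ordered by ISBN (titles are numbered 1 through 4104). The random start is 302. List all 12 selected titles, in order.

302, 644, 986, 1328, 1670, 2012, 2354, 2696, 3038, 3380, 3722, 4064

k = N/n = 4104/12 = 342
title 1: 302
title 2: 302 + 342 = 644
title 3: 644 + 342 = 986
title 4: 986 + 342 = 1328
title 5: 1328 + 342 = 1670
title 6: 1670 + 342 = 2012
title 7: 2012 + 342 = 2354
title 8: 2354 + 342 = 2696
title 9: 2696 + 342 = 3038
title 10: 3038 + 342 = 3380
title 11: 3380 + 342 = 3722
title 12: 3722 + 342 = 4064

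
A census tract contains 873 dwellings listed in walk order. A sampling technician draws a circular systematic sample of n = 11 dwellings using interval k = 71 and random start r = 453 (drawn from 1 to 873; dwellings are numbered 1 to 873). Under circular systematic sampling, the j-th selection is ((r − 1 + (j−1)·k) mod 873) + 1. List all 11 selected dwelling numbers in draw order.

453, 524, 595, 666, 737, 808, 6, 77, 148, 219, 290

Selection 1: 453
Selection 2: 453 + 71 = 524
Selection 3: 524 + 71 = 595
Selection 4: 595 + 71 = 666
Selection 5: 666 + 71 = 737
Selection 6: 737 + 71 = 808
Selection 7: 808 + 71 = 879 → 879 − 873 = 6
Selection 8: 6 + 71 = 77
Selection 9: 77 + 71 = 148
Selection 10: 148 + 71 = 219
Selection 11: 219 + 71 = 290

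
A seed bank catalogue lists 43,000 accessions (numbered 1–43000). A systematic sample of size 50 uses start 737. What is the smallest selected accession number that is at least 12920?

13637

k = 43000/50 = 860
Steps past start: ⌈(12920 − 737)/860⌉ = ⌈12183/860⌉ = 15
Selected accession: 737 + 15×860 = 13637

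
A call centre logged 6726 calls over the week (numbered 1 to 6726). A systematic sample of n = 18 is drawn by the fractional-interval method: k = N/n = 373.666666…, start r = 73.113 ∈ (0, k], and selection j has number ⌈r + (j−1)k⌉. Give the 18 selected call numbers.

74, 447, 821, 1195, 1568, 1942, 2316, 2689, 3063, 3437, 3810, 4184, 4558, 4931, 5305, 5679, 6052, 6426

j=1: r + 0k = 73.113 → ⌈·⌉ = 74
j=2: r + 1k = 446.779666… → ⌈·⌉ = 447
j=3: r + 2k = 820.446333… → ⌈·⌉ = 821
j=4: r + 3k = 1194.113 → ⌈·⌉ = 1195
j=5: r + 4k = 1567.779666… → ⌈·⌉ = 1568
j=6: r + 5k = 1941.446333… → ⌈·⌉ = 1942
j=7: r + 6k = 2315.113 → ⌈·⌉ = 2316
j=8: r + 7k = 2688.779666… → ⌈·⌉ = 2689
j=9: r + 8k = 3062.446333… → ⌈·⌉ = 3063
j=10: r + 9k = 3436.113 → ⌈·⌉ = 3437
j=11: r + 10k = 3809.779666… → ⌈·⌉ = 3810
j=12: r + 11k = 4183.446333… → ⌈·⌉ = 4184
j=13: r + 12k = 4557.113 → ⌈·⌉ = 4558
j=14: r + 13k = 4930.779666… → ⌈·⌉ = 4931
j=15: r + 14k = 5304.446333… → ⌈·⌉ = 5305
j=16: r + 15k = 5678.113 → ⌈·⌉ = 5679
j=17: r + 16k = 6051.779666… → ⌈·⌉ = 6052
j=18: r + 17k = 6425.446333… → ⌈·⌉ = 6426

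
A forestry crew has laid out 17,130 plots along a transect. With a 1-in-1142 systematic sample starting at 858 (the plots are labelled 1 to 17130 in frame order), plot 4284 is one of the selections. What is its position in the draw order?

4

k = 1142
position = (4284 − 858)/1142 + 1 = 3426/1142 + 1 = 3 + 1 = 4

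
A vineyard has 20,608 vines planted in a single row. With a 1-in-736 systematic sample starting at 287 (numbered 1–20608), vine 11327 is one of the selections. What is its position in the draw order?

k = 736
position = (11327 − 287)/736 + 1 = 11040/736 + 1 = 15 + 1 = 16

16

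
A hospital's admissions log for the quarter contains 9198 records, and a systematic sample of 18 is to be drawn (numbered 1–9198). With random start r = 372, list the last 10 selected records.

k = N/n = 9198/18 = 511
9th selection = 372 + 8×511 = 4460
10th: 4460 + 511 = 4971
11th: 4971 + 511 = 5482
12th: 5482 + 511 = 5993
13th: 5993 + 511 = 6504
14th: 6504 + 511 = 7015
15th: 7015 + 511 = 7526
16th: 7526 + 511 = 8037
17th: 8037 + 511 = 8548
18th: 8548 + 511 = 9059

4460, 4971, 5482, 5993, 6504, 7015, 7526, 8037, 8548, 9059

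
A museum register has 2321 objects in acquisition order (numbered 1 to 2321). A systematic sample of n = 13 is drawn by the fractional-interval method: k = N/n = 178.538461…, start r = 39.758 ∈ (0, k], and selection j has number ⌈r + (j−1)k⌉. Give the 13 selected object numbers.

40, 219, 397, 576, 754, 933, 1111, 1290, 1469, 1647, 1826, 2004, 2183

j=1: r + 0k = 39.758 → ⌈·⌉ = 40
j=2: r + 1k = 218.296461… → ⌈·⌉ = 219
j=3: r + 2k = 396.834923… → ⌈·⌉ = 397
j=4: r + 3k = 575.373384… → ⌈·⌉ = 576
j=5: r + 4k = 753.911846… → ⌈·⌉ = 754
j=6: r + 5k = 932.450307… → ⌈·⌉ = 933
j=7: r + 6k = 1110.988769… → ⌈·⌉ = 1111
j=8: r + 7k = 1289.527230… → ⌈·⌉ = 1290
j=9: r + 8k = 1468.065692… → ⌈·⌉ = 1469
j=10: r + 9k = 1646.604153… → ⌈·⌉ = 1647
j=11: r + 10k = 1825.142615… → ⌈·⌉ = 1826
j=12: r + 11k = 2003.681076… → ⌈·⌉ = 2004
j=13: r + 12k = 2182.219538… → ⌈·⌉ = 2183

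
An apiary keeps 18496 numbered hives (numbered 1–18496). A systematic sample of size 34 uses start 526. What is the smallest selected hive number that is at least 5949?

k = 18496/34 = 544
Steps past start: ⌈(5949 − 526)/544⌉ = ⌈5423/544⌉ = 10
Selected hive: 526 + 10×544 = 5966

5966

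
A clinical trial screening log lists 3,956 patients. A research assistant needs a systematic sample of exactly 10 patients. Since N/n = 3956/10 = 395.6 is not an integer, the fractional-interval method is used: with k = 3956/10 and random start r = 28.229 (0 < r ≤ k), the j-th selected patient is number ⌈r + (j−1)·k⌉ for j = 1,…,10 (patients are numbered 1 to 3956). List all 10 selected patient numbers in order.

29, 424, 820, 1216, 1611, 2007, 2402, 2798, 3194, 3589

j=1: r + 0k = 28.229 → ⌈·⌉ = 29
j=2: r + 1k = 423.829 → ⌈·⌉ = 424
j=3: r + 2k = 819.429 → ⌈·⌉ = 820
j=4: r + 3k = 1215.029 → ⌈·⌉ = 1216
j=5: r + 4k = 1610.629 → ⌈·⌉ = 1611
j=6: r + 5k = 2006.229 → ⌈·⌉ = 2007
j=7: r + 6k = 2401.829 → ⌈·⌉ = 2402
j=8: r + 7k = 2797.429 → ⌈·⌉ = 2798
j=9: r + 8k = 3193.029 → ⌈·⌉ = 3194
j=10: r + 9k = 3588.629 → ⌈·⌉ = 3589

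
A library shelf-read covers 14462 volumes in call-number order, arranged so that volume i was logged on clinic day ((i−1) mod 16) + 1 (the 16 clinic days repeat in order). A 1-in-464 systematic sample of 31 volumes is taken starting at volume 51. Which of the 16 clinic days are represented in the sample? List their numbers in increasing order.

Consecutive selections differ by k = 464, so their clinic day numbers differ by 464 mod 16 = 0.
gcd(464, 16) = 16, so the sample visits 16/16 = 1 distinct residues mod 16.
Start 51 is clinic day 3; the clinic days hit are 3.

3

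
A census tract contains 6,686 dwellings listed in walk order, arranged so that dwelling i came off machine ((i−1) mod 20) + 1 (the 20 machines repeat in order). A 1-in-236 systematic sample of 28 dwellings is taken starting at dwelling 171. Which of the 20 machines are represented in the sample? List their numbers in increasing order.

Consecutive selections differ by k = 236, so their machine numbers differ by 236 mod 20 = 16.
gcd(236, 20) = 4, so the sample visits 20/4 = 5 distinct residues mod 20.
Start 171 is machine 11; the machines hit are 3, 7, 11, 15, 19.

3, 7, 11, 15, 19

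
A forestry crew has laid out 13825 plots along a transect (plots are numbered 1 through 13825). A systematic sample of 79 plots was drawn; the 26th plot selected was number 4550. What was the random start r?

k = 13825/79 = 175
r = 4550 − (26−1)×175 = 4550 − 4375 = 175

175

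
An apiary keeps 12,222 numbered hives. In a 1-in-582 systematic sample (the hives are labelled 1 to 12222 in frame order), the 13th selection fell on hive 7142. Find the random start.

158

k = 582
r = 7142 − (13−1)×582 = 7142 − 6984 = 158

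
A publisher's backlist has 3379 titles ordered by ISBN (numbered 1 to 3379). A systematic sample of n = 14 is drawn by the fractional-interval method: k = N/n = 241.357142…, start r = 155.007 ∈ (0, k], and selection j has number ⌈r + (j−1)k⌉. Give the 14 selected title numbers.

j=1: r + 0k = 155.007 → ⌈·⌉ = 156
j=2: r + 1k = 396.364142… → ⌈·⌉ = 397
j=3: r + 2k = 637.721285… → ⌈·⌉ = 638
j=4: r + 3k = 879.078428… → ⌈·⌉ = 880
j=5: r + 4k = 1120.435571… → ⌈·⌉ = 1121
j=6: r + 5k = 1361.792714… → ⌈·⌉ = 1362
j=7: r + 6k = 1603.149857… → ⌈·⌉ = 1604
j=8: r + 7k = 1844.507 → ⌈·⌉ = 1845
j=9: r + 8k = 2085.864142… → ⌈·⌉ = 2086
j=10: r + 9k = 2327.221285… → ⌈·⌉ = 2328
j=11: r + 10k = 2568.578428… → ⌈·⌉ = 2569
j=12: r + 11k = 2809.935571… → ⌈·⌉ = 2810
j=13: r + 12k = 3051.292714… → ⌈·⌉ = 3052
j=14: r + 13k = 3292.649857… → ⌈·⌉ = 3293

156, 397, 638, 880, 1121, 1362, 1604, 1845, 2086, 2328, 2569, 2810, 3052, 3293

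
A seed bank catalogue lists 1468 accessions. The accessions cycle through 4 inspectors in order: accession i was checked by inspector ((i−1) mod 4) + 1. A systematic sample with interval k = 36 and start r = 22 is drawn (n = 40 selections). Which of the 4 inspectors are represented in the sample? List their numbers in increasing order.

2

Consecutive selections differ by k = 36, so their inspector numbers differ by 36 mod 4 = 0.
gcd(36, 4) = 4, so the sample visits 4/4 = 1 distinct residues mod 4.
Start 22 is inspector 2; the inspectors hit are 2.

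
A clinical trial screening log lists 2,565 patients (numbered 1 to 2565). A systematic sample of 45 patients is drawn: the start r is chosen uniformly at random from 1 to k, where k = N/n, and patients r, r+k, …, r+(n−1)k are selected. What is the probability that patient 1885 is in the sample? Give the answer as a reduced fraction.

1/57

k = 2565/45 = 57.
Patient 1885 is selected iff r ≡ 1885 (mod 57); exactly one such r in {1,…,57}.
Inclusion probability = 1/57.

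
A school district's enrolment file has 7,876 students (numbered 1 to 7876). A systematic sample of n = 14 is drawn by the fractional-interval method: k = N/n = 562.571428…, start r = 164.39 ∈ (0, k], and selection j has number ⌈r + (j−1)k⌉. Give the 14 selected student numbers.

j=1: r + 0k = 164.39 → ⌈·⌉ = 165
j=2: r + 1k = 726.961428… → ⌈·⌉ = 727
j=3: r + 2k = 1289.532857… → ⌈·⌉ = 1290
j=4: r + 3k = 1852.104285… → ⌈·⌉ = 1853
j=5: r + 4k = 2414.675714… → ⌈·⌉ = 2415
j=6: r + 5k = 2977.247142… → ⌈·⌉ = 2978
j=7: r + 6k = 3539.818571… → ⌈·⌉ = 3540
j=8: r + 7k = 4102.39 → ⌈·⌉ = 4103
j=9: r + 8k = 4664.961428… → ⌈·⌉ = 4665
j=10: r + 9k = 5227.532857… → ⌈·⌉ = 5228
j=11: r + 10k = 5790.104285… → ⌈·⌉ = 5791
j=12: r + 11k = 6352.675714… → ⌈·⌉ = 6353
j=13: r + 12k = 6915.247142… → ⌈·⌉ = 6916
j=14: r + 13k = 7477.818571… → ⌈·⌉ = 7478

165, 727, 1290, 1853, 2415, 2978, 3540, 4103, 4665, 5228, 5791, 6353, 6916, 7478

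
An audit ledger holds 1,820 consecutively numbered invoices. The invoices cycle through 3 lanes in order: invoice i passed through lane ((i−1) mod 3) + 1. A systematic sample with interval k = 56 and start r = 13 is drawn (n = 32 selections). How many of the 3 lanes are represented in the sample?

3

Consecutive selections differ by k = 56, so their lane numbers differ by 56 mod 3 = 2.
gcd(56, 3) = 1, so the sample visits 3/1 = 3 distinct residues mod 3.
Start 13 is lane 1; the lanes hit are 1, 2, 3.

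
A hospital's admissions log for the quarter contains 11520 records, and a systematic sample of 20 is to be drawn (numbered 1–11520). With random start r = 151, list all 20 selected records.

k = N/n = 11520/20 = 576
record 1: 151
record 2: 151 + 576 = 727
record 3: 727 + 576 = 1303
record 4: 1303 + 576 = 1879
record 5: 1879 + 576 = 2455
record 6: 2455 + 576 = 3031
record 7: 3031 + 576 = 3607
record 8: 3607 + 576 = 4183
record 9: 4183 + 576 = 4759
record 10: 4759 + 576 = 5335
record 11: 5335 + 576 = 5911
record 12: 5911 + 576 = 6487
record 13: 6487 + 576 = 7063
record 14: 7063 + 576 = 7639
record 15: 7639 + 576 = 8215
record 16: 8215 + 576 = 8791
record 17: 8791 + 576 = 9367
record 18: 9367 + 576 = 9943
record 19: 9943 + 576 = 10519
record 20: 10519 + 576 = 11095

151, 727, 1303, 1879, 2455, 3031, 3607, 4183, 4759, 5335, 5911, 6487, 7063, 7639, 8215, 8791, 9367, 9943, 10519, 11095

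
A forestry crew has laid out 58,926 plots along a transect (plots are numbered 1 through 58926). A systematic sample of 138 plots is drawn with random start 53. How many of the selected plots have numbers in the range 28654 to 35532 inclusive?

k = 58926/138 = 427
First selection ≥ 28654: 53 + ⌈(28654−53)/427⌉·427 = 53 + 67×427 = 28662
Last selection ≤ 35532: 53 + ⌊(35532−53)/427⌋·427 = 53 + 83×427 = 35494
Count = 83 − 67 + 1 = 17

17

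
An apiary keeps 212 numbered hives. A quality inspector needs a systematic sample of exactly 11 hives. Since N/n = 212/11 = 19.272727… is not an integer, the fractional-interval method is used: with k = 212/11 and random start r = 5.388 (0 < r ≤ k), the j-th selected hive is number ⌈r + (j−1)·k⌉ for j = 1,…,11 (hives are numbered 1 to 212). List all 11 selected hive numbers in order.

j=1: r + 0k = 5.388 → ⌈·⌉ = 6
j=2: r + 1k = 24.660727… → ⌈·⌉ = 25
j=3: r + 2k = 43.933454… → ⌈·⌉ = 44
j=4: r + 3k = 63.206181… → ⌈·⌉ = 64
j=5: r + 4k = 82.478909… → ⌈·⌉ = 83
j=6: r + 5k = 101.751636… → ⌈·⌉ = 102
j=7: r + 6k = 121.024363… → ⌈·⌉ = 122
j=8: r + 7k = 140.297090… → ⌈·⌉ = 141
j=9: r + 8k = 159.569818… → ⌈·⌉ = 160
j=10: r + 9k = 178.842545… → ⌈·⌉ = 179
j=11: r + 10k = 198.115272… → ⌈·⌉ = 199

6, 25, 44, 64, 83, 102, 122, 141, 160, 179, 199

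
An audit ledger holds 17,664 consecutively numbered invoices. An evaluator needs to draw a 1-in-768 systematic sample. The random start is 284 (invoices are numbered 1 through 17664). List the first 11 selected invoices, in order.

invoice 1: 284
invoice 2: 284 + 768 = 1052
invoice 3: 1052 + 768 = 1820
invoice 4: 1820 + 768 = 2588
invoice 5: 2588 + 768 = 3356
invoice 6: 3356 + 768 = 4124
invoice 7: 4124 + 768 = 4892
invoice 8: 4892 + 768 = 5660
invoice 9: 5660 + 768 = 6428
invoice 10: 6428 + 768 = 7196
invoice 11: 7196 + 768 = 7964

284, 1052, 1820, 2588, 3356, 4124, 4892, 5660, 6428, 7196, 7964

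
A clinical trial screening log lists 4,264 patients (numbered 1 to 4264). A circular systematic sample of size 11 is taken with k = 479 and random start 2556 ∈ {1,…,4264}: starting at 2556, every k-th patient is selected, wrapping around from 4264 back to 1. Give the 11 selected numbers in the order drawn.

2556, 3035, 3514, 3993, 208, 687, 1166, 1645, 2124, 2603, 3082

Selection 1: 2556
Selection 2: 2556 + 479 = 3035
Selection 3: 3035 + 479 = 3514
Selection 4: 3514 + 479 = 3993
Selection 5: 3993 + 479 = 4472 → 4472 − 4264 = 208
Selection 6: 208 + 479 = 687
Selection 7: 687 + 479 = 1166
Selection 8: 1166 + 479 = 1645
Selection 9: 1645 + 479 = 2124
Selection 10: 2124 + 479 = 2603
Selection 11: 2603 + 479 = 3082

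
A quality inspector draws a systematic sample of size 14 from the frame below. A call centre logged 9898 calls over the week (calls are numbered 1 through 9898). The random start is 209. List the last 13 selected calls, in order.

916, 1623, 2330, 3037, 3744, 4451, 5158, 5865, 6572, 7279, 7986, 8693, 9400

k = N/n = 9898/14 = 707
2nd selection = 209 + 1×707 = 916
3rd: 916 + 707 = 1623
4th: 1623 + 707 = 2330
5th: 2330 + 707 = 3037
6th: 3037 + 707 = 3744
7th: 3744 + 707 = 4451
8th: 4451 + 707 = 5158
9th: 5158 + 707 = 5865
10th: 5865 + 707 = 6572
11th: 6572 + 707 = 7279
12th: 7279 + 707 = 7986
13th: 7986 + 707 = 8693
14th: 8693 + 707 = 9400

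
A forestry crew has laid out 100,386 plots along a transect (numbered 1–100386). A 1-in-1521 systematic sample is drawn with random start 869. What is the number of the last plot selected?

99734

k = 1521
66th selection = r + (66−1)·k = 869 + 65×1521 = 869 + 98865 = 99734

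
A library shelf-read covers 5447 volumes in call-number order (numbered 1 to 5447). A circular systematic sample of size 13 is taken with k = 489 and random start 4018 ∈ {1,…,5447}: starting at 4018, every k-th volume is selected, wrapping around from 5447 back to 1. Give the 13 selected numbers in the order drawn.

Selection 1: 4018
Selection 2: 4018 + 489 = 4507
Selection 3: 4507 + 489 = 4996
Selection 4: 4996 + 489 = 5485 → 5485 − 5447 = 38
Selection 5: 38 + 489 = 527
Selection 6: 527 + 489 = 1016
Selection 7: 1016 + 489 = 1505
Selection 8: 1505 + 489 = 1994
Selection 9: 1994 + 489 = 2483
Selection 10: 2483 + 489 = 2972
Selection 11: 2972 + 489 = 3461
Selection 12: 3461 + 489 = 3950
Selection 13: 3950 + 489 = 4439

4018, 4507, 4996, 38, 527, 1016, 1505, 1994, 2483, 2972, 3461, 3950, 4439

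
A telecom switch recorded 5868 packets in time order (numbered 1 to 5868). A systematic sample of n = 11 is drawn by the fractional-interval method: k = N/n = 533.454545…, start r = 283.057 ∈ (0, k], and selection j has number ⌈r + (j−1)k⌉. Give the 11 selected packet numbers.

j=1: r + 0k = 283.057 → ⌈·⌉ = 284
j=2: r + 1k = 816.511545… → ⌈·⌉ = 817
j=3: r + 2k = 1349.966090… → ⌈·⌉ = 1350
j=4: r + 3k = 1883.420636… → ⌈·⌉ = 1884
j=5: r + 4k = 2416.875181… → ⌈·⌉ = 2417
j=6: r + 5k = 2950.329727… → ⌈·⌉ = 2951
j=7: r + 6k = 3483.784272… → ⌈·⌉ = 3484
j=8: r + 7k = 4017.238818… → ⌈·⌉ = 4018
j=9: r + 8k = 4550.693363… → ⌈·⌉ = 4551
j=10: r + 9k = 5084.147909… → ⌈·⌉ = 5085
j=11: r + 10k = 5617.602454… → ⌈·⌉ = 5618

284, 817, 1350, 1884, 2417, 2951, 3484, 4018, 4551, 5085, 5618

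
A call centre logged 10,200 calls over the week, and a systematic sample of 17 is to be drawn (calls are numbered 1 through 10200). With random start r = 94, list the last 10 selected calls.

k = N/n = 10200/17 = 600
8th selection = 94 + 7×600 = 4294
9th: 4294 + 600 = 4894
10th: 4894 + 600 = 5494
11th: 5494 + 600 = 6094
12th: 6094 + 600 = 6694
13th: 6694 + 600 = 7294
14th: 7294 + 600 = 7894
15th: 7894 + 600 = 8494
16th: 8494 + 600 = 9094
17th: 9094 + 600 = 9694

4294, 4894, 5494, 6094, 6694, 7294, 7894, 8494, 9094, 9694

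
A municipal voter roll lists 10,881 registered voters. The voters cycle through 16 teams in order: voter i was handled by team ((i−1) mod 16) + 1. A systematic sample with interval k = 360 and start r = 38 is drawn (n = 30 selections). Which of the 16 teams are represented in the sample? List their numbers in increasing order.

Consecutive selections differ by k = 360, so their team numbers differ by 360 mod 16 = 8.
gcd(360, 16) = 8, so the sample visits 16/8 = 2 distinct residues mod 16.
Start 38 is team 6; the teams hit are 6, 14.

6, 14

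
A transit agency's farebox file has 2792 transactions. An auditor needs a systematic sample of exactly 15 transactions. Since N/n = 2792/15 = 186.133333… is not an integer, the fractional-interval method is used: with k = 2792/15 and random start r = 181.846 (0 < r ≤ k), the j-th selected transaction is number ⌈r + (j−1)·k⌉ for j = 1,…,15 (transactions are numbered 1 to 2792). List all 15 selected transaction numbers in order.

182, 368, 555, 741, 927, 1113, 1299, 1485, 1671, 1858, 2044, 2230, 2416, 2602, 2788

j=1: r + 0k = 181.846 → ⌈·⌉ = 182
j=2: r + 1k = 367.979333… → ⌈·⌉ = 368
j=3: r + 2k = 554.112666… → ⌈·⌉ = 555
j=4: r + 3k = 740.246 → ⌈·⌉ = 741
j=5: r + 4k = 926.379333… → ⌈·⌉ = 927
j=6: r + 5k = 1112.512666… → ⌈·⌉ = 1113
j=7: r + 6k = 1298.646 → ⌈·⌉ = 1299
j=8: r + 7k = 1484.779333… → ⌈·⌉ = 1485
j=9: r + 8k = 1670.912666… → ⌈·⌉ = 1671
j=10: r + 9k = 1857.046 → ⌈·⌉ = 1858
j=11: r + 10k = 2043.179333… → ⌈·⌉ = 2044
j=12: r + 11k = 2229.312666… → ⌈·⌉ = 2230
j=13: r + 12k = 2415.446 → ⌈·⌉ = 2416
j=14: r + 13k = 2601.579333… → ⌈·⌉ = 2602
j=15: r + 14k = 2787.712666… → ⌈·⌉ = 2788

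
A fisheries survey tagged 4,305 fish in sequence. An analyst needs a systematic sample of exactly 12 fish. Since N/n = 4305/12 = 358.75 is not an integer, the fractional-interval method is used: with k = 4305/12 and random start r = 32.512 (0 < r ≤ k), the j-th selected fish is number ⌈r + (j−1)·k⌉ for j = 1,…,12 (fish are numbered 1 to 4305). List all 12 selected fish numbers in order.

j=1: r + 0k = 32.512 → ⌈·⌉ = 33
j=2: r + 1k = 391.262 → ⌈·⌉ = 392
j=3: r + 2k = 750.012 → ⌈·⌉ = 751
j=4: r + 3k = 1108.762 → ⌈·⌉ = 1109
j=5: r + 4k = 1467.512 → ⌈·⌉ = 1468
j=6: r + 5k = 1826.262 → ⌈·⌉ = 1827
j=7: r + 6k = 2185.012 → ⌈·⌉ = 2186
j=8: r + 7k = 2543.762 → ⌈·⌉ = 2544
j=9: r + 8k = 2902.512 → ⌈·⌉ = 2903
j=10: r + 9k = 3261.262 → ⌈·⌉ = 3262
j=11: r + 10k = 3620.012 → ⌈·⌉ = 3621
j=12: r + 11k = 3978.762 → ⌈·⌉ = 3979

33, 392, 751, 1109, 1468, 1827, 2186, 2544, 2903, 3262, 3621, 3979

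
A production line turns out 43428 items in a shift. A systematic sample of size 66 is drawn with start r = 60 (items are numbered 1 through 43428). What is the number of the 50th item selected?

32302

k = 43428/66 = 658
50th selection = r + (50−1)·k = 60 + 49×658 = 60 + 32242 = 32302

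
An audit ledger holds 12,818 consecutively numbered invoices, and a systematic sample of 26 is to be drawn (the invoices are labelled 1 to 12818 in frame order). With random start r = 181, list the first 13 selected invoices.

k = N/n = 12818/26 = 493
invoice 1: 181
invoice 2: 181 + 493 = 674
invoice 3: 674 + 493 = 1167
invoice 4: 1167 + 493 = 1660
invoice 5: 1660 + 493 = 2153
invoice 6: 2153 + 493 = 2646
invoice 7: 2646 + 493 = 3139
invoice 8: 3139 + 493 = 3632
invoice 9: 3632 + 493 = 4125
invoice 10: 4125 + 493 = 4618
invoice 11: 4618 + 493 = 5111
invoice 12: 5111 + 493 = 5604
invoice 13: 5604 + 493 = 6097

181, 674, 1167, 1660, 2153, 2646, 3139, 3632, 4125, 4618, 5111, 5604, 6097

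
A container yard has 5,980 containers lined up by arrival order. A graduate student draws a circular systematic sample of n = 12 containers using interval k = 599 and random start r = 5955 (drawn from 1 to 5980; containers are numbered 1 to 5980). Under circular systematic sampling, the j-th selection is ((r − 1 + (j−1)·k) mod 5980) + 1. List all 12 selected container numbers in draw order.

Selection 1: 5955
Selection 2: 5955 + 599 = 6554 → 6554 − 5980 = 574
Selection 3: 574 + 599 = 1173
Selection 4: 1173 + 599 = 1772
Selection 5: 1772 + 599 = 2371
Selection 6: 2371 + 599 = 2970
Selection 7: 2970 + 599 = 3569
Selection 8: 3569 + 599 = 4168
Selection 9: 4168 + 599 = 4767
Selection 10: 4767 + 599 = 5366
Selection 11: 5366 + 599 = 5965
Selection 12: 5965 + 599 = 6564 → 6564 − 5980 = 584

5955, 574, 1173, 1772, 2371, 2970, 3569, 4168, 4767, 5366, 5965, 584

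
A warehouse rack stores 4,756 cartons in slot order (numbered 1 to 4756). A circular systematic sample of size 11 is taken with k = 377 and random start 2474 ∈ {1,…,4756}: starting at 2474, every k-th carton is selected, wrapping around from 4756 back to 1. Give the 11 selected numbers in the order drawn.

2474, 2851, 3228, 3605, 3982, 4359, 4736, 357, 734, 1111, 1488

Selection 1: 2474
Selection 2: 2474 + 377 = 2851
Selection 3: 2851 + 377 = 3228
Selection 4: 3228 + 377 = 3605
Selection 5: 3605 + 377 = 3982
Selection 6: 3982 + 377 = 4359
Selection 7: 4359 + 377 = 4736
Selection 8: 4736 + 377 = 5113 → 5113 − 4756 = 357
Selection 9: 357 + 377 = 734
Selection 10: 734 + 377 = 1111
Selection 11: 1111 + 377 = 1488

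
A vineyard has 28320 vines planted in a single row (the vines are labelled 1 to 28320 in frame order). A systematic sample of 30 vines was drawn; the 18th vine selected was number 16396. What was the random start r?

348

k = 28320/30 = 944
r = 16396 − (18−1)×944 = 16396 − 16048 = 348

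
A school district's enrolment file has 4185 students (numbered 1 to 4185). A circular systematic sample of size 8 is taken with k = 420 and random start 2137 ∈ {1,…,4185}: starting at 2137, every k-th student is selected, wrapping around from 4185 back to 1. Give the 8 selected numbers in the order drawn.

2137, 2557, 2977, 3397, 3817, 52, 472, 892

Selection 1: 2137
Selection 2: 2137 + 420 = 2557
Selection 3: 2557 + 420 = 2977
Selection 4: 2977 + 420 = 3397
Selection 5: 3397 + 420 = 3817
Selection 6: 3817 + 420 = 4237 → 4237 − 4185 = 52
Selection 7: 52 + 420 = 472
Selection 8: 472 + 420 = 892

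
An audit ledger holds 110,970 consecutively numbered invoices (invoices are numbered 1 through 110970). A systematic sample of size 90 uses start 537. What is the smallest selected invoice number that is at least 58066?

k = 110970/90 = 1233
Steps past start: ⌈(58066 − 537)/1233⌉ = ⌈57529/1233⌉ = 47
Selected invoice: 537 + 47×1233 = 58488

58488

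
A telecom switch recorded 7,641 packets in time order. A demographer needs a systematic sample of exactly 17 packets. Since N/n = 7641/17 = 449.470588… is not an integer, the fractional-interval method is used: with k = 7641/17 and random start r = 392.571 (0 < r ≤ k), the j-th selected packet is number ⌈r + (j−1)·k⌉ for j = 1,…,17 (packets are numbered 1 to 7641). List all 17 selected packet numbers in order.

393, 843, 1292, 1741, 2191, 2640, 3090, 3539, 3989, 4438, 4888, 5337, 5787, 6236, 6686, 7135, 7585

j=1: r + 0k = 392.571 → ⌈·⌉ = 393
j=2: r + 1k = 842.041588… → ⌈·⌉ = 843
j=3: r + 2k = 1291.512176… → ⌈·⌉ = 1292
j=4: r + 3k = 1740.982764… → ⌈·⌉ = 1741
j=5: r + 4k = 2190.453352… → ⌈·⌉ = 2191
j=6: r + 5k = 2639.923941… → ⌈·⌉ = 2640
j=7: r + 6k = 3089.394529… → ⌈·⌉ = 3090
j=8: r + 7k = 3538.865117… → ⌈·⌉ = 3539
j=9: r + 8k = 3988.335705… → ⌈·⌉ = 3989
j=10: r + 9k = 4437.806294… → ⌈·⌉ = 4438
j=11: r + 10k = 4887.276882… → ⌈·⌉ = 4888
j=12: r + 11k = 5336.747470… → ⌈·⌉ = 5337
j=13: r + 12k = 5786.218058… → ⌈·⌉ = 5787
j=14: r + 13k = 6235.688647… → ⌈·⌉ = 6236
j=15: r + 14k = 6685.159235… → ⌈·⌉ = 6686
j=16: r + 15k = 7134.629823… → ⌈·⌉ = 7135
j=17: r + 16k = 7584.100411… → ⌈·⌉ = 7585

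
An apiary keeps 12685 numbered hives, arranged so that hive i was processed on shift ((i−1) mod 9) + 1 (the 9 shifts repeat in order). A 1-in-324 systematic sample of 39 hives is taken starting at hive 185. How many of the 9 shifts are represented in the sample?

Consecutive selections differ by k = 324, so their shift numbers differ by 324 mod 9 = 0.
gcd(324, 9) = 9, so the sample visits 9/9 = 1 distinct residues mod 9.
Start 185 is shift 5; the shifts hit are 5.

1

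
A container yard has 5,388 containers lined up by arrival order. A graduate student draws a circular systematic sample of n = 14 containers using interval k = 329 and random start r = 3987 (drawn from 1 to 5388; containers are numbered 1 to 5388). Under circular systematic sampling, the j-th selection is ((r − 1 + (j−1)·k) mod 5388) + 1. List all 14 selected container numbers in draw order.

Selection 1: 3987
Selection 2: 3987 + 329 = 4316
Selection 3: 4316 + 329 = 4645
Selection 4: 4645 + 329 = 4974
Selection 5: 4974 + 329 = 5303
Selection 6: 5303 + 329 = 5632 → 5632 − 5388 = 244
Selection 7: 244 + 329 = 573
Selection 8: 573 + 329 = 902
Selection 9: 902 + 329 = 1231
Selection 10: 1231 + 329 = 1560
Selection 11: 1560 + 329 = 1889
Selection 12: 1889 + 329 = 2218
Selection 13: 2218 + 329 = 2547
Selection 14: 2547 + 329 = 2876

3987, 4316, 4645, 4974, 5303, 244, 573, 902, 1231, 1560, 1889, 2218, 2547, 2876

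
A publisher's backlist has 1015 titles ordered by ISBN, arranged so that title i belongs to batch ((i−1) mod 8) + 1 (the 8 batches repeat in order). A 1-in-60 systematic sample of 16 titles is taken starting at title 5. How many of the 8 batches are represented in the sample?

Consecutive selections differ by k = 60, so their batch numbers differ by 60 mod 8 = 4.
gcd(60, 8) = 4, so the sample visits 8/4 = 2 distinct residues mod 8.
Start 5 is batch 5; the batches hit are 1, 5.

2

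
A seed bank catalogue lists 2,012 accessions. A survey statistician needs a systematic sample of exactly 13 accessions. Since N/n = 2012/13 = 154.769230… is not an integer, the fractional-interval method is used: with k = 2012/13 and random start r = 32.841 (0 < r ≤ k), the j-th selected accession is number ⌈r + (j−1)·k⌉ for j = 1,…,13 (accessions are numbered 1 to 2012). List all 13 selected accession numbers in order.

33, 188, 343, 498, 652, 807, 962, 1117, 1271, 1426, 1581, 1736, 1891

j=1: r + 0k = 32.841 → ⌈·⌉ = 33
j=2: r + 1k = 187.610230… → ⌈·⌉ = 188
j=3: r + 2k = 342.379461… → ⌈·⌉ = 343
j=4: r + 3k = 497.148692… → ⌈·⌉ = 498
j=5: r + 4k = 651.917923… → ⌈·⌉ = 652
j=6: r + 5k = 806.687153… → ⌈·⌉ = 807
j=7: r + 6k = 961.456384… → ⌈·⌉ = 962
j=8: r + 7k = 1116.225615… → ⌈·⌉ = 1117
j=9: r + 8k = 1270.994846… → ⌈·⌉ = 1271
j=10: r + 9k = 1425.764076… → ⌈·⌉ = 1426
j=11: r + 10k = 1580.533307… → ⌈·⌉ = 1581
j=12: r + 11k = 1735.302538… → ⌈·⌉ = 1736
j=13: r + 12k = 1890.071769… → ⌈·⌉ = 1891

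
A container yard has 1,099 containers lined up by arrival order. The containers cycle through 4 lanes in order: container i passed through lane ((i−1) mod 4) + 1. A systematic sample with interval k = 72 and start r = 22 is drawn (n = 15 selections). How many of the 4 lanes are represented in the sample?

1

Consecutive selections differ by k = 72, so their lane numbers differ by 72 mod 4 = 0.
gcd(72, 4) = 4, so the sample visits 4/4 = 1 distinct residues mod 4.
Start 22 is lane 2; the lanes hit are 2.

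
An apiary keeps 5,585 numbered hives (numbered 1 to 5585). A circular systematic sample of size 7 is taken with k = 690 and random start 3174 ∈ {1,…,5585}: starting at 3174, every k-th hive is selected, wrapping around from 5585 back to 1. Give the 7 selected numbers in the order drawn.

3174, 3864, 4554, 5244, 349, 1039, 1729

Selection 1: 3174
Selection 2: 3174 + 690 = 3864
Selection 3: 3864 + 690 = 4554
Selection 4: 4554 + 690 = 5244
Selection 5: 5244 + 690 = 5934 → 5934 − 5585 = 349
Selection 6: 349 + 690 = 1039
Selection 7: 1039 + 690 = 1729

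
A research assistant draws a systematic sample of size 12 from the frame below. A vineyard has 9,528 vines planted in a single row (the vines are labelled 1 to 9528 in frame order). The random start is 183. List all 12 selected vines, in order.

k = N/n = 9528/12 = 794
vine 1: 183
vine 2: 183 + 794 = 977
vine 3: 977 + 794 = 1771
vine 4: 1771 + 794 = 2565
vine 5: 2565 + 794 = 3359
vine 6: 3359 + 794 = 4153
vine 7: 4153 + 794 = 4947
vine 8: 4947 + 794 = 5741
vine 9: 5741 + 794 = 6535
vine 10: 6535 + 794 = 7329
vine 11: 7329 + 794 = 8123
vine 12: 8123 + 794 = 8917

183, 977, 1771, 2565, 3359, 4153, 4947, 5741, 6535, 7329, 8123, 8917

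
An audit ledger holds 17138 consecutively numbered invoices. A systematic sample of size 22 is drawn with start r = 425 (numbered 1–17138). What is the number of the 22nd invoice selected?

16784

k = 17138/22 = 779
22nd selection = r + (22−1)·k = 425 + 21×779 = 425 + 16359 = 16784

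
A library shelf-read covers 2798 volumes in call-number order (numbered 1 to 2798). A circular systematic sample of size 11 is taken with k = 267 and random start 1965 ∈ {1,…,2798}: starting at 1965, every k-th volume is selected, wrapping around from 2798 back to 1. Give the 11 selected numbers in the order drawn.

Selection 1: 1965
Selection 2: 1965 + 267 = 2232
Selection 3: 2232 + 267 = 2499
Selection 4: 2499 + 267 = 2766
Selection 5: 2766 + 267 = 3033 → 3033 − 2798 = 235
Selection 6: 235 + 267 = 502
Selection 7: 502 + 267 = 769
Selection 8: 769 + 267 = 1036
Selection 9: 1036 + 267 = 1303
Selection 10: 1303 + 267 = 1570
Selection 11: 1570 + 267 = 1837

1965, 2232, 2499, 2766, 235, 502, 769, 1036, 1303, 1570, 1837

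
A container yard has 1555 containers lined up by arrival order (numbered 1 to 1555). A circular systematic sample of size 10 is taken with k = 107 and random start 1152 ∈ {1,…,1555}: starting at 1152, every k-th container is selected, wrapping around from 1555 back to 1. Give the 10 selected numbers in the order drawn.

Selection 1: 1152
Selection 2: 1152 + 107 = 1259
Selection 3: 1259 + 107 = 1366
Selection 4: 1366 + 107 = 1473
Selection 5: 1473 + 107 = 1580 → 1580 − 1555 = 25
Selection 6: 25 + 107 = 132
Selection 7: 132 + 107 = 239
Selection 8: 239 + 107 = 346
Selection 9: 346 + 107 = 453
Selection 10: 453 + 107 = 560

1152, 1259, 1366, 1473, 25, 132, 239, 346, 453, 560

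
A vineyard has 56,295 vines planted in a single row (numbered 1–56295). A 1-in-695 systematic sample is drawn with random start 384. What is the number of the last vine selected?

55984

k = 695
81st selection = r + (81−1)·k = 384 + 80×695 = 384 + 55600 = 55984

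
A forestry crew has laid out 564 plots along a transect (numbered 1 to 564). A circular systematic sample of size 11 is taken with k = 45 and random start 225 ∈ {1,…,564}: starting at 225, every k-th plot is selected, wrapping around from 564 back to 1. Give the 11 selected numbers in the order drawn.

Selection 1: 225
Selection 2: 225 + 45 = 270
Selection 3: 270 + 45 = 315
Selection 4: 315 + 45 = 360
Selection 5: 360 + 45 = 405
Selection 6: 405 + 45 = 450
Selection 7: 450 + 45 = 495
Selection 8: 495 + 45 = 540
Selection 9: 540 + 45 = 585 → 585 − 564 = 21
Selection 10: 21 + 45 = 66
Selection 11: 66 + 45 = 111

225, 270, 315, 360, 405, 450, 495, 540, 21, 66, 111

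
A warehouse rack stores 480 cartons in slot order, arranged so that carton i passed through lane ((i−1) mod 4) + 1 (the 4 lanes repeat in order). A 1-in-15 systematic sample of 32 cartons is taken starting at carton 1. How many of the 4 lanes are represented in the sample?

4

Consecutive selections differ by k = 15, so their lane numbers differ by 15 mod 4 = 3.
gcd(15, 4) = 1, so the sample visits 4/1 = 4 distinct residues mod 4.
Start 1 is lane 1; the lanes hit are 1, 2, 3, 4.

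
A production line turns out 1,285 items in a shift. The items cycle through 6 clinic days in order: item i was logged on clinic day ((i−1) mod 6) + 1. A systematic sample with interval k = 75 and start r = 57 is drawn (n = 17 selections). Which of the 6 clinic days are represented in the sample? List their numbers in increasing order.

3, 6

Consecutive selections differ by k = 75, so their clinic day numbers differ by 75 mod 6 = 3.
gcd(75, 6) = 3, so the sample visits 6/3 = 2 distinct residues mod 6.
Start 57 is clinic day 3; the clinic days hit are 3, 6.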